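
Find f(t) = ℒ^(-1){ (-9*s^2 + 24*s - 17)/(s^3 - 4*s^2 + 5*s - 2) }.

Factor the denominator: s^3 - 4*s^2 + 5*s - 2 = (s - 2)*(s - 1)^2.
Partial fraction decomposition gives [-4/(s - 1)] + [2/(s - 1)^2] + [-5/(s - 2)].
Invert each term: -4/(s - 1) ↔ -4e^(t); 2/(s - 1)^2 ↔ 2t·e^(t); -5/(s - 2) ↔ -5e^(2t).

f(t) = 2*t*exp(t) - 5*exp(2*t) - 4*exp(t)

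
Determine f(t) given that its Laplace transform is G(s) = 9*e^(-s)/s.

f(t) = Heaviside(t - 1)*(9)

The factor e^(-s) signals a time shift by c = 1 (second shifting theorem).
L{9} = 9/s, so L^-1{9/s} = 9.
Hence the inverse is u(t - 1) times that function evaluated at t - 1.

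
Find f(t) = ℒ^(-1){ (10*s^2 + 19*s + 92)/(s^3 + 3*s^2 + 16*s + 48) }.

f(t) = sin(4*t) + 5*cos(4*t) + 5*exp(-3*t)

Factor the denominator: s^3 + 3*s^2 + 16*s + 48 = (s + 3)*(s^2 + 16).
Partial fraction decomposition gives [5/(s + 3)] + [5*s/(s^2 + 16)] + [4/(s^2 + 16)].
Invert each term: 5/(s + 3) ↔ 5e^(-3t); 5·s/(s^2 + 16) ↔ 5cos(4t); 1·4/(s^2 + 16) ↔ sin(4t).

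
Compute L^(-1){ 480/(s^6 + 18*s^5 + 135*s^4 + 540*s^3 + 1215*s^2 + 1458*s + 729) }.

4*t^5*exp(-3*t)

Rewrite the denominator: s^6 + 18*s^5 + 135*s^4 + 540*s^3 + 1215*s^2 + 1458*s + 729 = (s + 3)^6.
The form in (s + 3) signals a first-shifting-theorem factor e^(-3t).
Since L{t^5} = 5!/s^6 = 120/s^6, the inverse is t^5*e^(-3*t), scaled by 4.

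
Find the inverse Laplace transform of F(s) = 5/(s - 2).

Since L{e^(2t)} = 1/(s - 2), the inverse is e^(2*t), scaled by 5.

5*exp(2*t)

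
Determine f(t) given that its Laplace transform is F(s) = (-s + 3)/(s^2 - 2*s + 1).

f(t) = 2*t*exp(t) - exp(t)

Factor the denominator: s^2 - 2*s + 1 = (s - 1)^2.
Partial fraction decomposition gives [-1/(s - 1)] + [2/(s - 1)^2].
Invert each term: -1/(s - 1) ↔ -e^(t); 2/(s - 1)^2 ↔ 2t·e^(t).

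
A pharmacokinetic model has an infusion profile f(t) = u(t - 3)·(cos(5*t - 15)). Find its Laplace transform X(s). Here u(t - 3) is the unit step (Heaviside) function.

By the second shifting theorem, L{u(t - c)·g(t - c)} = e^(-cs)·G(s) with c = 3 and G(s) = L{g(t)}.
L{cos(5t)} = s/(s^2 + 25).

X(s) = s*exp(-3*s)/(s^2 + 25)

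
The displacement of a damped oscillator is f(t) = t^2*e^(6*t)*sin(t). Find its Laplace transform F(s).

L{sin(t)} = 1/(s^2 + 1).
Multiplying by e^(6t) shifts s → s - 6, so L{e^(6*t)*sin(t)} = 1/((s - 6)^2 + 1).
Then apply L{t^2·g(t)} = (-1)^2 d^2/ds^2[G(s)] with G(s) = 1/((s - 6)^2 + 1):
differentiating 2 times and applying the sign gives 2*(3*s^2 - 36*s + 107)/(s^2 - 12*s + 37)^3.

F(s) = 2*(3*s^2 - 36*s + 107)/(s^2 - 12*s + 37)^3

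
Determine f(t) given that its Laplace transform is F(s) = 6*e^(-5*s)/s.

The factor e^(-5s) signals a time shift by c = 5 (second shifting theorem).
L{6} = 6/s, so L^-1{6/s} = 6.
Hence the inverse is u(t - 5) times that function evaluated at t - 5.

f(t) = Heaviside(t - 5)*(6)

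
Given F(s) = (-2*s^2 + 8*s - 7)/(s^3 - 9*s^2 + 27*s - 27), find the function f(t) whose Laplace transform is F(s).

Factor the denominator: s^3 - 9*s^2 + 27*s - 27 = (s - 3)^3.
Partial fraction decomposition gives [-2/(s - 3)] + [-4/(s - 3)^2] + [-1/(s - 3)^3].
Invert each term: -2/(s - 3) ↔ -2e^(3t); -4/(s - 3)^2 ↔ -4t·e^(3t); -1/(s - 3)^3 ↔ (-1/2)t^2·e^(3t).

f(t) = -t^2*exp(3*t)/2 - 4*t*exp(3*t) - 2*exp(3*t)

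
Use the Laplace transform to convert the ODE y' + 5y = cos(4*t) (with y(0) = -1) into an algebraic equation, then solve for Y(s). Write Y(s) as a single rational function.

Transform both sides with L{·}.
Using L{y'} = sY - y(0) = sY - (-1), the left side becomes (s + 5)Y - (-1).
The right side is L{cos(4*t)} = s/(s^2 + 16).
So (s + 5)Y = s/(s^2 + 16) + (-1).
Divide through and combine into a single rational function.

Y(s) = (-s^2 + s - 16)/(s^3 + 5*s^2 + 16*s + 80)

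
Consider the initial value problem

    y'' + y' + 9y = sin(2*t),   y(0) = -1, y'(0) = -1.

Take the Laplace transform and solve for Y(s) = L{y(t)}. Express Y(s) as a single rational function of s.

Y(s) = (-s^3 - 2*s^2 - 4*s - 6)/(s^4 + s^3 + 13*s^2 + 4*s + 36)

Take the Laplace transform of both sides.
Using L{y''} = s^2 Y - s·y(0) - y'(0) and L{y'} = sY - y(0), with y(0) = -1, y'(0) = -1, the left side becomes (s^2 + s + 9)Y - (-s - 2).
The right side is L{sin(2*t)} = 2/(s^2 + 4).
So (s^2 + s + 9)Y = 2/(s^2 + 4) + (-s - 2).
Solve for Y(s) and write it as one ratio of polynomials.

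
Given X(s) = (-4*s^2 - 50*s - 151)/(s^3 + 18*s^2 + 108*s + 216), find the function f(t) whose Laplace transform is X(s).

Factor the denominator: s^3 + 18*s^2 + 108*s + 216 = (s + 6)^3.
Partial fraction decomposition gives [-4/(s + 6)] + [-2/(s + 6)^2] + [5/(s + 6)^3].
Invert each term: -4/(s + 6) ↔ -4e^(-6t); -2/(s + 6)^2 ↔ -2t·e^(-6t); 5/(s + 6)^3 ↔ (5/2)t^2·e^(-6t).

f(t) = 5*t^2*exp(-6*t)/2 - 2*t*exp(-6*t) - 4*exp(-6*t)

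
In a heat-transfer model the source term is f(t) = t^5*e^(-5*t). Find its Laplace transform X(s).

X(s) = 120/(s + 5)^6

L{t^5} = 5!/s^6 = 120/s^6.
By the first shifting theorem, multiplying by e^(-5t) replaces s with s + 5.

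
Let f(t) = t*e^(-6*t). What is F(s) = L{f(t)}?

F(s) = (s + 6)^(-2)

L{t} = 1!/s^2 = 1/s^2.
By the first shifting theorem, multiplying by e^(-6t) replaces s with s + 6.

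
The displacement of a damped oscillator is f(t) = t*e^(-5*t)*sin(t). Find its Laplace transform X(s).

L{sin(t)} = 1/(s^2 + 1).
Multiplying by e^(-5t) shifts s → s + 5, so L{e^(-5*t)*sin(t)} = 1/((s + 5)^2 + 1).
Then apply L{t·g(t)} = -d/ds[G(s)] with G(s) = 1/((s + 5)^2 + 1):
differentiating 1 time and applying the sign gives 2*(s + 5)/(s^2 + 10*s + 26)^2.

X(s) = 2*(s + 5)/(s^2 + 10*s + 26)^2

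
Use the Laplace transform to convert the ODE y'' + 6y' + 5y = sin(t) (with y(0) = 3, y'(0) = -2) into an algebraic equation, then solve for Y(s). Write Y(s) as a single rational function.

Transform both sides with L{·}.
Using L{y''} = s^2 Y - s·y(0) - y'(0) and L{y'} = sY - y(0), with y(0) = 3, y'(0) = -2, the left side becomes (s^2 + 6*s + 5)Y - (3*s + 16).
The right side is L{sin(t)} = 1/(s^2 + 1).
So (s^2 + 6*s + 5)Y = 1/(s^2 + 1) + (3*s + 16).
Isolate Y and clear denominators.

Y(s) = (3*s^3 + 16*s^2 + 3*s + 17)/(s^4 + 6*s^3 + 6*s^2 + 6*s + 5)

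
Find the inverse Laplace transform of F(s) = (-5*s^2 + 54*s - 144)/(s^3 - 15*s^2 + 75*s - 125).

Factor the denominator: s^3 - 15*s^2 + 75*s - 125 = (s - 5)^3.
Partial fraction decomposition gives [-5/(s - 5)] + [4/(s - 5)^2] + [(s - 5)^(-3)].
Invert each term: -5/(s - 5) ↔ -5e^(5t); 4/(s - 5)^2 ↔ 4t·e^(5t); 1/(s - 5)^3 ↔ (1/2)t^2·e^(5t).

t^2*exp(5*t)/2 + 4*t*exp(5*t) - 5*exp(5*t)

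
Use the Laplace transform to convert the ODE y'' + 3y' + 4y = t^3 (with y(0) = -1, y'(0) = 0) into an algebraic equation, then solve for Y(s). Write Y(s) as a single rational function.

Y(s) = (-s^5 - 3*s^4 + 6)/(s^6 + 3*s^5 + 4*s^4)

Apply the Laplace transform to the equation.
The derivative rules (L{y''} = s^2 Y - s·y(0) - y'(0) and L{y'} = sY - y(0), with y(0) = -1, y'(0) = 0) turn the left side into (s^2 + 3*s + 4)Y - (-s - 3).
The right side is L{t^3} = 6/s^4.
So (s^2 + 3*s + 4)Y = 6/s^4 + (-s - 3).
Isolate Y and clear denominators.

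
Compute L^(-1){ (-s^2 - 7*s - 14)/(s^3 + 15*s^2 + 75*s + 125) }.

-2*t^2*exp(-5*t) + 3*t*exp(-5*t) - exp(-5*t)

Factor the denominator: s^3 + 15*s^2 + 75*s + 125 = (s + 5)^3.
Partial fraction decomposition gives [-1/(s + 5)] + [3/(s + 5)^2] + [-4/(s + 5)^3].
Invert each term: -1/(s + 5) ↔ -e^(-5t); 3/(s + 5)^2 ↔ 3t·e^(-5t); -4/(s + 5)^3 ↔ (-2)t^2·e^(-5t).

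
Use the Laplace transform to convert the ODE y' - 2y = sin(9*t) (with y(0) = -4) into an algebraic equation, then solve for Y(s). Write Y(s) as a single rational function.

Y(s) = (-4*s^2 - 315)/(s^3 - 2*s^2 + 81*s - 162)

Laplace-transform each side.
Using L{y'} = sY - y(0) = sY - (-4), the left side becomes (s - 2)Y - (-4).
The right side is L{sin(9*t)} = 9/(s^2 + 81).
So (s - 2)Y = 9/(s^2 + 81) + (-4).
Isolate Y and clear denominators.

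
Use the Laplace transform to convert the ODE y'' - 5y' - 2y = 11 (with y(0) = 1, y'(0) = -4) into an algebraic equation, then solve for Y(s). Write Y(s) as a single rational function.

Y(s) = (s^2 - 9*s + 11)/(s^3 - 5*s^2 - 2*s)

Laplace-transform each side.
With L{y''} = s^2 Y - s·y(0) - y'(0) and L{y'} = sY - y(0), with y(0) = 1, y'(0) = -4: the LHS transforms to (s^2 - 5*s - 2)Y - (s - 9).
The right side is L{11} = 11/s.
So (s^2 - 5*s - 2)Y = 11/s + (s - 9).
Isolate Y and clear denominators.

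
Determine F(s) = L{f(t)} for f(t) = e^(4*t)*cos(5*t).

F(s) = (s - 4)/((s - 4)^2 + 25)

L{cos(5t)} = s/(s^2 + 25).
By the first shifting theorem, multiplying by e^(4t) replaces s with s - 4.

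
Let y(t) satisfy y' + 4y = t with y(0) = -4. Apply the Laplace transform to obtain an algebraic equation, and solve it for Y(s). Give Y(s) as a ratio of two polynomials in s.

Transform both sides with L{·}.
With L{y'} = sY - y(0) = sY - (-4): the LHS transforms to (s + 4)Y - (-4).
The right side is L{t} = s^(-2).
So (s + 4)Y = s^(-2) + (-4).
Isolate Y and clear denominators.

Y(s) = (-4*s^2 + 1)/(s^3 + 4*s^2)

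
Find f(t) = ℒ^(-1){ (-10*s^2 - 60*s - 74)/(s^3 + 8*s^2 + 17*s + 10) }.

Factor the denominator: s^3 + 8*s^2 + 17*s + 10 = (s + 1)*(s + 2)*(s + 5).
Partial fraction decomposition gives [-2/(s + 5)] + [-2/(s + 2)] + [-6/(s + 1)].
Invert each term: -2/(s + 5) ↔ -2e^(-5t); -2/(s + 2) ↔ -2e^(-2t); -6/(s + 1) ↔ -6e^(-t).

f(t) = -6*exp(-t) - 2*exp(-2*t) - 2*exp(-5*t)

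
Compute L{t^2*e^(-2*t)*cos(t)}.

2*(s + 2)*(s^2 + 4*s + 1)/(s^2 + 4*s + 5)^3

L{cos(t)} = s/(s^2 + 1).
Multiplying by e^(-2t) shifts s → s + 2, so L{e^(-2*t)*cos(t)} = (s + 2)/((s + 2)^2 + 1).
Then apply L{t^2·g(t)} = (-1)^2 d^2/ds^2[G(s)] with G(s) = (s + 2)/((s + 2)^2 + 1):
differentiating 2 times and applying the sign gives 2*(s + 2)*(s^2 + 4*s + 1)/(s^2 + 4*s + 5)^3.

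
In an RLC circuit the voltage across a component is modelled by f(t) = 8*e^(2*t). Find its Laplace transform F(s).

F(s) = 8/(s - 2)

L{8} = 8/s.
By the first shifting theorem, multiplying by e^(2t) replaces s with s - 2.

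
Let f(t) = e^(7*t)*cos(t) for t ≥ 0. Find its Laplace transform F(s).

F(s) = (s - 7)/((s - 7)^2 + 1)

L{cos(t)} = s/(s^2 + 1).
By the first shifting theorem, multiplying by e^(7t) replaces s with s - 7.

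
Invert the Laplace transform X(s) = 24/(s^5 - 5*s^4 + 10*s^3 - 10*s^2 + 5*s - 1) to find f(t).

f(t) = t^4*exp(t)

Rewrite the denominator: s^5 - 5*s^4 + 10*s^3 - 10*s^2 + 5*s - 1 = (s - 1)^5.
The form in (s - 1) signals a first-shifting-theorem factor e^(t).
Since L{t^4} = 4!/s^5 = 24/s^5, the inverse is t^4*e^(t).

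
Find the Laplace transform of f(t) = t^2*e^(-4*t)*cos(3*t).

L{cos(3t)} = s/(s^2 + 9).
Multiplying by e^(-4t) shifts s → s + 4, so L{e^(-4*t)*cos(3*t)} = (s + 4)/((s + 4)^2 + 9).
Then apply L{t^2·g(t)} = (-1)^2 d^2/ds^2[G(s)] with G(s) = (s + 4)/((s + 4)^2 + 9):
differentiating 2 times and applying the sign gives 2*(s + 4)*(s^2 + 8*s - 11)/(s^2 + 8*s + 25)^3.

2*(s + 4)*(s^2 + 8*s - 11)/(s^2 + 8*s + 25)^3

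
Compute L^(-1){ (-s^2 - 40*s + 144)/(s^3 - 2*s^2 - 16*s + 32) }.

Factor the denominator: s^3 - 2*s^2 - 16*s + 32 = (s - 4)*(s - 2)*(s + 4).
Partial fraction decomposition gives [6/(s + 4)] + [-2/(s - 4)] + [-5/(s - 2)].
Invert each term: 6/(s + 4) ↔ 6e^(-4t); -2/(s - 4) ↔ -2e^(4t); -5/(s - 2) ↔ -5e^(2t).

-2*exp(4*t) - 5*exp(2*t) + 6*exp(-4*t)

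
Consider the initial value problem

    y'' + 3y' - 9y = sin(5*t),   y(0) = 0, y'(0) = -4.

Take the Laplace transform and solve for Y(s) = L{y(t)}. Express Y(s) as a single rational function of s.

Take the Laplace transform of both sides.
Using L{y''} = s^2 Y - s·y(0) - y'(0) and L{y'} = sY - y(0), with y(0) = 0, y'(0) = -4, the left side becomes (s^2 + 3*s - 9)Y - (-4).
The right side is L{sin(5*t)} = 5/(s^2 + 25).
So (s^2 + 3*s - 9)Y = 5/(s^2 + 25) + (-4).
Isolate Y and clear denominators.

Y(s) = (-4*s^2 - 95)/(s^4 + 3*s^3 + 16*s^2 + 75*s - 225)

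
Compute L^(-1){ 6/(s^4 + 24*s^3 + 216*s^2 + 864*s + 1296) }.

Rewrite the denominator: s^4 + 24*s^3 + 216*s^2 + 864*s + 1296 = (s + 6)^4.
The form in (s + 6) signals a first-shifting-theorem factor e^(-6t).
Since L{t^3} = 3!/s^4 = 6/s^4, the inverse is t^3*e^(-6*t).

t^3*exp(-6*t)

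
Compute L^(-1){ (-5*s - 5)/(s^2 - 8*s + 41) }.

-5*exp(4*t)*sin(5*t) - 5*exp(4*t)*cos(5*t)

Complete the square in the denominator: s^2 - 8*s + 41 = (s - 4)^2 + 5^2.
Split the numerator to match: -5*s - 5 = -5·(s - 4) - 5·5.
Invert each term: -5·(s - 4)/((s - 4)^2 + 25) ↔ -5e^(4t)cos(5t); -5·5/((s - 4)^2 + 25) ↔ -5e^(4t)sin(5t).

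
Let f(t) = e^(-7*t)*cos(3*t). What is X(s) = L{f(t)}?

X(s) = (s + 7)/((s + 7)^2 + 9)

L{cos(3t)} = s/(s^2 + 9).
By the first shifting theorem, multiplying by e^(-7t) replaces s with s + 7.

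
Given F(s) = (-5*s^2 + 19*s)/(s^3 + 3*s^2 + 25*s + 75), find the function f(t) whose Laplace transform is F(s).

Factor the denominator: s^3 + 3*s^2 + 25*s + 75 = (s + 3)*(s^2 + 25).
Partial fraction decomposition gives [-3/(s + 3)] + [-2*s/(s^2 + 25)] + [25/(s^2 + 25)].
Invert each term: -3/(s + 3) ↔ -3e^(-3t); -2·s/(s^2 + 25) ↔ -2cos(5t); 5·5/(s^2 + 25) ↔ 5sin(5t).

f(t) = 5*sin(5*t) - 2*cos(5*t) - 3*exp(-3*t)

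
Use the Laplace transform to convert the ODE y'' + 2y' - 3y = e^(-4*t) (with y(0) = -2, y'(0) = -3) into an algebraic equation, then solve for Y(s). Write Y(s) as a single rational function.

Apply the Laplace transform to the equation.
Using L{y''} = s^2 Y - s·y(0) - y'(0) and L{y'} = sY - y(0), with y(0) = -2, y'(0) = -3, the left side becomes (s^2 + 2*s - 3)Y - (-2*s - 7).
The right side is L{e^(-4*t)} = 1/(s + 4).
So (s^2 + 2*s - 3)Y = 1/(s + 4) + (-2*s - 7).
Isolate Y and clear denominators.

Y(s) = (-2*s - 9)/(s^2 + 3*s - 4)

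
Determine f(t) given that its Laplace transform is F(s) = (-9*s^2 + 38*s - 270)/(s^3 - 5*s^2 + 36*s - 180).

f(t) = -5*exp(5*t) + 3*sin(6*t) - 4*cos(6*t)

Factor the denominator: s^3 - 5*s^2 + 36*s - 180 = (s - 5)*(s^2 + 36).
Partial fraction decomposition gives [-5/(s - 5)] + [-4*s/(s^2 + 36)] + [18/(s^2 + 36)].
Invert each term: -5/(s - 5) ↔ -5e^(5t); -4·s/(s^2 + 36) ↔ -4cos(6t); 3·6/(s^2 + 36) ↔ 3sin(6t).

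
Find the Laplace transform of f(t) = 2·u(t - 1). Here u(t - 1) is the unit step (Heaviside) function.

By the second shifting theorem, L{u(t - c)·g(t - c)} = e^(-cs)·G(s) with c = 1 and G(s) = L{g(t)}.
L{2} = 2/s.

2*exp(-s)/s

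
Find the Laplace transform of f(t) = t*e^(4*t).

L{e^(4t)} = 1/(s - 4).
Then apply L{t·g(t)} = -d/ds[G(s)] with G(s) = 1/(s - 4):
differentiating 1 time and applying the sign gives (s - 4)^(-2).

(s - 4)^(-2)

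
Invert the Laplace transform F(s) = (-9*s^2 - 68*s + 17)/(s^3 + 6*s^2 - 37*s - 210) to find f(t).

f(t) = -5*exp(6*t) - 6*exp(-5*t) + 2*exp(-7*t)

Factor the denominator: s^3 + 6*s^2 - 37*s - 210 = (s - 6)*(s + 5)*(s + 7).
Partial fraction decomposition gives [-5/(s - 6)] + [2/(s + 7)] + [-6/(s + 5)].
Invert each term: -5/(s - 6) ↔ -5e^(6t); 2/(s + 7) ↔ 2e^(-7t); -6/(s + 5) ↔ -6e^(-5t).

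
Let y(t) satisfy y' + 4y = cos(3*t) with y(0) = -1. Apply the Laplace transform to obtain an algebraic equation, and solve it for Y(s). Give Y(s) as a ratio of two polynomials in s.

Y(s) = (-s^2 + s - 9)/(s^3 + 4*s^2 + 9*s + 36)

Laplace-transform each side.
With L{y'} = sY - y(0) = sY - (-1): the LHS transforms to (s + 4)Y - (-1).
The right side is L{cos(3*t)} = s/(s^2 + 9).
So (s + 4)Y = s/(s^2 + 9) + (-1).
Solve for Y(s) and write it as one ratio of polynomials.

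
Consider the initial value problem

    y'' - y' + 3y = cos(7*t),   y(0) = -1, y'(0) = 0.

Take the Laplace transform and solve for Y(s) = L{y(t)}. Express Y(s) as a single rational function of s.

Y(s) = (-s^3 + s^2 - 48*s + 49)/(s^4 - s^3 + 52*s^2 - 49*s + 147)

Take the Laplace transform of both sides.
Using L{y''} = s^2 Y - s·y(0) - y'(0) and L{y'} = sY - y(0), with y(0) = -1, y'(0) = 0, the left side becomes (s^2 - s + 3)Y - (-s + 1).
The right side is L{cos(7*t)} = s/(s^2 + 49).
So (s^2 - s + 3)Y = s/(s^2 + 49) + (-s + 1).
Divide through and combine into a single rational function.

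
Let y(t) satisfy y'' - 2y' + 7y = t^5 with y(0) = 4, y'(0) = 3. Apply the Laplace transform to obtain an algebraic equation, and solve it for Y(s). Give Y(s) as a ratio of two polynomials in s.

Take the Laplace transform of both sides.
The derivative rules (L{y''} = s^2 Y - s·y(0) - y'(0) and L{y'} = sY - y(0), with y(0) = 4, y'(0) = 3) turn the left side into (s^2 - 2*s + 7)Y - (4*s - 5).
The right side is L{t^5} = 120/s^6.
So (s^2 - 2*s + 7)Y = 120/s^6 + (4*s - 5).
Divide through and combine into a single rational function.

Y(s) = (4*s^7 - 5*s^6 + 120)/(s^8 - 2*s^7 + 7*s^6)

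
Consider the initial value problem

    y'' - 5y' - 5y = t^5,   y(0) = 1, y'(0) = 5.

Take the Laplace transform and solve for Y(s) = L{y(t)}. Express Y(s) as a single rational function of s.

Apply the Laplace transform to the equation.
With L{y''} = s^2 Y - s·y(0) - y'(0) and L{y'} = sY - y(0), with y(0) = 1, y'(0) = 5: the LHS transforms to (s^2 - 5*s - 5)Y - (s).
The right side is L{t^5} = 120/s^6.
So (s^2 - 5*s - 5)Y = 120/s^6 + (s).
Isolate Y and clear denominators.

Y(s) = (s^7 + 120)/(s^8 - 5*s^7 - 5*s^6)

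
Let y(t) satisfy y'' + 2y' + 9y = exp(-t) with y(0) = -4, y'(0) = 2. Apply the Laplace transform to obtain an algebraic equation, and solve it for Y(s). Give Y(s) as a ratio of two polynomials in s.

Take the Laplace transform of both sides.
Using L{y''} = s^2 Y - s·y(0) - y'(0) and L{y'} = sY - y(0), with y(0) = -4, y'(0) = 2, the left side becomes (s^2 + 2*s + 9)Y - (-4*s - 6).
The right side is L{exp(-t)} = 1/(s + 1).
So (s^2 + 2*s + 9)Y = 1/(s + 1) + (-4*s - 6).
Divide through and combine into a single rational function.

Y(s) = (-4*s^2 - 10*s - 5)/(s^3 + 3*s^2 + 11*s + 9)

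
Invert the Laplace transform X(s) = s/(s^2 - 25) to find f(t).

Since L{cosh(5t)} = s/(s^2 - 25), the inverse is cosh(5*t).

f(t) = cosh(5*t)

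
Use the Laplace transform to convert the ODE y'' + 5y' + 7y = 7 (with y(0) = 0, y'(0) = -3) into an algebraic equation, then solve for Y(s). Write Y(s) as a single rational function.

Y(s) = (-3*s + 7)/(s^3 + 5*s^2 + 7*s)

Transform both sides with L{·}.
With L{y''} = s^2 Y - s·y(0) - y'(0) and L{y'} = sY - y(0), with y(0) = 0, y'(0) = -3: the LHS transforms to (s^2 + 5*s + 7)Y - (-3).
The right side is L{7} = 7/s.
So (s^2 + 5*s + 7)Y = 7/s + (-3).
Solve for Y(s) and write it as one ratio of polynomials.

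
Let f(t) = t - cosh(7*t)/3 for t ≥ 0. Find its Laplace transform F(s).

F(s) = -s/(3*(s^2 - 49)) + s^(-2)

Apply the Laplace transform termwise.
L{t} = 1!/s^2 = 1/s^2; (-1/3)·[L{cosh(7t)} = s/(s^2 - 49)].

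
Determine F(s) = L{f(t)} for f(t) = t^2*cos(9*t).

L{cos(9t)} = s/(s^2 + 81).
Then apply L{t^2·g(t)} = (-1)^2 d^2/ds^2[G(s)] with G(s) = s/(s^2 + 81):
differentiating 2 times and applying the sign gives 2*s*(s^2 - 243)/(s^2 + 81)^3.

F(s) = 2*s*(s^2 - 243)/(s^2 + 81)^3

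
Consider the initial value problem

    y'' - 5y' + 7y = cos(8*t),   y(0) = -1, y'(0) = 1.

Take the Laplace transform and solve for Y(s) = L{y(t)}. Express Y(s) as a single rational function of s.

Y(s) = (-s^3 + 6*s^2 - 63*s + 384)/(s^4 - 5*s^3 + 71*s^2 - 320*s + 448)

Laplace-transform each side.
With L{y''} = s^2 Y - s·y(0) - y'(0) and L{y'} = sY - y(0), with y(0) = -1, y'(0) = 1: the LHS transforms to (s^2 - 5*s + 7)Y - (-s + 6).
The right side is L{cos(8*t)} = s/(s^2 + 64).
So (s^2 - 5*s + 7)Y = s/(s^2 + 64) + (-s + 6).
Isolate Y and clear denominators.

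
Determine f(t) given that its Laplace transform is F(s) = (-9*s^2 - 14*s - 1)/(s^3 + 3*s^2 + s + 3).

Factor the denominator: s^3 + 3*s^2 + s + 3 = (s + 3)*(s^2 + 1).
Partial fraction decomposition gives [-4/(s + 3)] + [-5*s/(s^2 + 1)] + [1/(s^2 + 1)].
Invert each term: -4/(s + 3) ↔ -4e^(-3t); -5·s/(s^2 + 1) ↔ -5cos(t); 1·1/(s^2 + 1) ↔ sin(t).

f(t) = sin(t) - 5*cos(t) - 4*exp(-3*t)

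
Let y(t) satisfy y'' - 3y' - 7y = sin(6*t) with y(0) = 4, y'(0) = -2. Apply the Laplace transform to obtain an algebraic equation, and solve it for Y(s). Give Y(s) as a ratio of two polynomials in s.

Y(s) = (4*s^3 - 14*s^2 + 144*s - 498)/(s^4 - 3*s^3 + 29*s^2 - 108*s - 252)

Apply the Laplace transform to the equation.
Using L{y''} = s^2 Y - s·y(0) - y'(0) and L{y'} = sY - y(0), with y(0) = 4, y'(0) = -2, the left side becomes (s^2 - 3*s - 7)Y - (4*s - 14).
The right side is L{sin(6*t)} = 6/(s^2 + 36).
So (s^2 - 3*s - 7)Y = 6/(s^2 + 36) + (4*s - 14).
Divide through and combine into a single rational function.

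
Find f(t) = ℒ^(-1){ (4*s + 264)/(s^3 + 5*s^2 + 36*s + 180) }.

Factor the denominator: s^3 + 5*s^2 + 36*s + 180 = (s + 5)*(s^2 + 36).
Partial fraction decomposition gives [4/(s + 5)] + [-4*s/(s^2 + 36)] + [24/(s^2 + 36)].
Invert each term: 4/(s + 5) ↔ 4e^(-5t); -4·s/(s^2 + 36) ↔ -4cos(6t); 4·6/(s^2 + 36) ↔ 4sin(6t).

f(t) = 4*sin(6*t) - 4*cos(6*t) + 4*exp(-5*t)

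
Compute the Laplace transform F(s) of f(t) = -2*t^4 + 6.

Apply the Laplace transform termwise.
L{6} = 6/s; (-2)·[L{t^4} = 4!/s^5 = 24/s^5].

F(s) = 6/s - 48/s^5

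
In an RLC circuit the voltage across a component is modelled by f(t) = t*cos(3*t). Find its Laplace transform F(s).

L{cos(3t)} = s/(s^2 + 9).
Then apply L{t·g(t)} = -d/ds[G(s)] with G(s) = s/(s^2 + 9):
differentiating 1 time and applying the sign gives (s - 3)*(s + 3)/(s^2 + 9)^2.

F(s) = (s - 3)*(s + 3)/(s^2 + 9)^2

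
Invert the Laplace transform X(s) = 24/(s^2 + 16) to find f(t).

Since L{sin(4t)} = 4/(s^2 + 16), the inverse is sin(4*t), scaled by 6.

f(t) = 6*sin(4*t)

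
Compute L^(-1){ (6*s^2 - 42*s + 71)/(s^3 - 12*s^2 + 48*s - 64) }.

Factor the denominator: s^3 - 12*s^2 + 48*s - 64 = (s - 4)^3.
Partial fraction decomposition gives [6/(s - 4)] + [6/(s - 4)^2] + [-1/(s - 4)^3].
Invert each term: 6/(s - 4) ↔ 6e^(4t); 6/(s - 4)^2 ↔ 6t·e^(4t); -1/(s - 4)^3 ↔ (-1/2)t^2·e^(4t).

-t^2*exp(4*t)/2 + 6*t*exp(4*t) + 6*exp(4*t)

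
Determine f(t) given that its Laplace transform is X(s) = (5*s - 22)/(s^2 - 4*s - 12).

f(t) = exp(6*t) + 4*exp(-2*t)

Factor the denominator: s^2 - 4*s - 12 = (s - 6)*(s + 2).
Partial fraction decomposition gives [1/(s - 6)] + [4/(s + 2)].
Invert each term: 1/(s - 6) ↔ e^(6t); 4/(s + 2) ↔ 4e^(-2t).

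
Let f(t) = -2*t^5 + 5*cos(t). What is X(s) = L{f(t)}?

X(s) = 5*s/(s^2 + 1) - 240/s^6

The transform is linear, so treat each term independently.
(-2)·[L{t^5} = 5!/s^6 = 120/s^6]; (5)·[L{cos(t)} = s/(s^2 + 1)].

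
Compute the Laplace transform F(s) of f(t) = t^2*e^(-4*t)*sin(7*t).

L{sin(7t)} = 7/(s^2 + 49).
Multiplying by e^(-4t) shifts s → s + 4, so L{e^(-4*t)*sin(7*t)} = 7/((s + 4)^2 + 49).
Then apply L{t^2·g(t)} = (-1)^2 d^2/ds^2[G(s)] with G(s) = 7/((s + 4)^2 + 49):
differentiating 2 times and applying the sign gives 14*(3*s^2 + 24*s - 1)/(s^2 + 8*s + 65)^3.

F(s) = 14*(3*s^2 + 24*s - 1)/(s^2 + 8*s + 65)^3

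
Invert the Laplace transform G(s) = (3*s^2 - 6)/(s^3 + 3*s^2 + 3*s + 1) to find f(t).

f(t) = -3*t^2*exp(-t)/2 - 6*t*exp(-t) + 3*exp(-t)

Factor the denominator: s^3 + 3*s^2 + 3*s + 1 = (s + 1)^3.
Partial fraction decomposition gives [3/(s + 1)] + [-6/(s + 1)^2] + [-3/(s + 1)^3].
Invert each term: 3/(s + 1) ↔ 3e^(-t); -6/(s + 1)^2 ↔ -6t·e^(-t); -3/(s + 1)^3 ↔ (-3/2)t^2·e^(-t).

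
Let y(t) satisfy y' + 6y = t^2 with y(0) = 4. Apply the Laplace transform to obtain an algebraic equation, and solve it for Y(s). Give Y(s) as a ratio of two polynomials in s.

Transform both sides with L{·}.
The derivative rules (L{y'} = sY - y(0) = sY - 4) turn the left side into (s + 6)Y - (4).
The right side is L{t^2} = 2/s^3.
So (s + 6)Y = 2/s^3 + (4).
Divide through and combine into a single rational function.

Y(s) = (4*s^3 + 2)/(s^4 + 6*s^3)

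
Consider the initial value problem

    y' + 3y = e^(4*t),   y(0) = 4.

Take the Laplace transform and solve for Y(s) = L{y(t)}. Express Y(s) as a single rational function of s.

Y(s) = (4*s - 15)/(s^2 - s - 12)

Laplace-transform each side.
Using L{y'} = sY - y(0) = sY - 4, the left side becomes (s + 3)Y - (4).
The right side is L{e^(4*t)} = 1/(s - 4).
So (s + 3)Y = 1/(s - 4) + (4).
Solve for Y(s) and write it as one ratio of polynomials.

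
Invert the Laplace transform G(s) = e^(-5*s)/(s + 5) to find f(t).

f(t) = Heaviside(t - 5)*(exp(-5*t + 25))

The factor e^(-5s) signals a time shift by c = 5 (second shifting theorem).
L{e^(-5t)} = 1/(s + 5), so L^-1{1/(s + 5)} = e^(-5*t).
Hence the inverse is u(t - 5) times that function evaluated at t - 5.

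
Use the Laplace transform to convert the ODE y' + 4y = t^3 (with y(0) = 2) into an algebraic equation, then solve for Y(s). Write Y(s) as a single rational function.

Y(s) = (2*s^4 + 6)/(s^5 + 4*s^4)

Take the Laplace transform of both sides.
The derivative rules (L{y'} = sY - y(0) = sY - 2) turn the left side into (s + 4)Y - (2).
The right side is L{t^3} = 6/s^4.
So (s + 4)Y = 6/s^4 + (2).
Isolate Y and clear denominators.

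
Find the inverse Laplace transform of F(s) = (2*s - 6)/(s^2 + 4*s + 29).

-2*exp(-2*t)*sin(5*t) + 2*exp(-2*t)*cos(5*t)

Complete the square in the denominator: s^2 + 4*s + 29 = (s + 2)^2 + 5^2.
Split the numerator to match: 2*s - 6 = 2·(s + 2) - 2·5.
Invert each term: 2·(s + 2)/((s + 2)^2 + 25) ↔ 2e^(-2t)cos(5t); -2·5/((s + 2)^2 + 25) ↔ -2e^(-2t)sin(5t).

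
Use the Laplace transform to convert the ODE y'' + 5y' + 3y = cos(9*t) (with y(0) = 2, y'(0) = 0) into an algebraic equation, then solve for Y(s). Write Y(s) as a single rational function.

Y(s) = (2*s^3 + 10*s^2 + 163*s + 810)/(s^4 + 5*s^3 + 84*s^2 + 405*s + 243)

Transform both sides with L{·}.
With L{y''} = s^2 Y - s·y(0) - y'(0) and L{y'} = sY - y(0), with y(0) = 2, y'(0) = 0: the LHS transforms to (s^2 + 5*s + 3)Y - (2*s + 10).
The right side is L{cos(9*t)} = s/(s^2 + 81).
So (s^2 + 5*s + 3)Y = s/(s^2 + 81) + (2*s + 10).
Isolate Y and clear denominators.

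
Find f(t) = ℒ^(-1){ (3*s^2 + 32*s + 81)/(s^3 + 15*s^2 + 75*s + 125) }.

Factor the denominator: s^3 + 15*s^2 + 75*s + 125 = (s + 5)^3.
Partial fraction decomposition gives [3/(s + 5)] + [2/(s + 5)^2] + [-4/(s + 5)^3].
Invert each term: 3/(s + 5) ↔ 3e^(-5t); 2/(s + 5)^2 ↔ 2t·e^(-5t); -4/(s + 5)^3 ↔ (-2)t^2·e^(-5t).

f(t) = -2*t^2*exp(-5*t) + 2*t*exp(-5*t) + 3*exp(-5*t)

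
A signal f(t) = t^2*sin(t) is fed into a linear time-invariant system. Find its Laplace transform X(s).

X(s) = 2*(3*s^2 - 1)/(s^2 + 1)^3

L{sin(t)} = 1/(s^2 + 1).
Then apply L{t^2·g(t)} = (-1)^2 d^2/ds^2[G(s)] with G(s) = 1/(s^2 + 1):
differentiating 2 times and applying the sign gives 2*(3*s^2 - 1)/(s^2 + 1)^3.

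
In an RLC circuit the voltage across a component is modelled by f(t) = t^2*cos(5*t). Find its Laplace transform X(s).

X(s) = 2*s*(s^2 - 75)/(s^2 + 25)^3

L{cos(5t)} = s/(s^2 + 25).
Then apply L{t^2·g(t)} = (-1)^2 d^2/ds^2[G(s)] with G(s) = s/(s^2 + 25):
differentiating 2 times and applying the sign gives 2*s*(s^2 - 75)/(s^2 + 25)^3.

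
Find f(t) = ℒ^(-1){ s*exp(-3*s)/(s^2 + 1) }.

The factor e^(-3s) signals a time shift by c = 3 (second shifting theorem).
L{cos(t)} = s/(s^2 + 1), so L^-1{s/(s^2 + 1)} = cos(t).
Hence the inverse is u(t - 3) times that function evaluated at t - 3.

f(t) = Heaviside(t - 3)*(cos(t - 3))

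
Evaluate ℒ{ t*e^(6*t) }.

L{t} = 1!/s^2 = 1/s^2.
By the first shifting theorem, multiplying by e^(6t) replaces s with s - 6.

(s - 6)^(-2)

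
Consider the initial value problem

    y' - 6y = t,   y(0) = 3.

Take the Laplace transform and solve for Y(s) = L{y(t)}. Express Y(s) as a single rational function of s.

Y(s) = (3*s^2 + 1)/(s^3 - 6*s^2)

Apply the Laplace transform to the equation.
Using L{y'} = sY - y(0) = sY - 3, the left side becomes (s - 6)Y - (3).
The right side is L{t} = s^(-2).
So (s - 6)Y = s^(-2) + (3).
Solve for Y(s) and write it as one ratio of polynomials.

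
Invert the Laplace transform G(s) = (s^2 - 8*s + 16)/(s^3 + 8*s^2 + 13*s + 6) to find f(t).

f(t) = 5*t*exp(-t) - 3*exp(-t) + 4*exp(-6*t)

Factor the denominator: s^3 + 8*s^2 + 13*s + 6 = (s + 1)^2*(s + 6).
Partial fraction decomposition gives [-3/(s + 1)] + [5/(s + 1)^2] + [4/(s + 6)].
Invert each term: -3/(s + 1) ↔ -3e^(-t); 5/(s + 1)^2 ↔ 5t·e^(-t); 4/(s + 6) ↔ 4e^(-6t).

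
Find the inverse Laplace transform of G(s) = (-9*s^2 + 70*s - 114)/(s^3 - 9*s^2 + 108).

-2*t*exp(6*t) - 4*exp(6*t) - 5*exp(-3*t)

Factor the denominator: s^3 - 9*s^2 + 108 = (s - 6)^2*(s + 3).
Partial fraction decomposition gives [-4/(s - 6)] + [-2/(s - 6)^2] + [-5/(s + 3)].
Invert each term: -4/(s - 6) ↔ -4e^(6t); -2/(s - 6)^2 ↔ -2t·e^(6t); -5/(s + 3) ↔ -5e^(-3t).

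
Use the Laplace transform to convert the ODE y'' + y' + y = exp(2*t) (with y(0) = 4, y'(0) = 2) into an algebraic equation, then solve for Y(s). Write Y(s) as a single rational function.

Apply the Laplace transform to the equation.
Using L{y''} = s^2 Y - s·y(0) - y'(0) and L{y'} = sY - y(0), with y(0) = 4, y'(0) = 2, the left side becomes (s^2 + s + 1)Y - (4*s + 6).
The right side is L{exp(2*t)} = 1/(s - 2).
So (s^2 + s + 1)Y = 1/(s - 2) + (4*s + 6).
Solve for Y(s) and write it as one ratio of polynomials.

Y(s) = (4*s^2 - 2*s - 11)/(s^3 - s^2 - s - 2)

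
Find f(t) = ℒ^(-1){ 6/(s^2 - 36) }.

Since L{sinh(6t)} = 6/(s^2 - 36), the inverse is sinh(6*t).

f(t) = sinh(6*t)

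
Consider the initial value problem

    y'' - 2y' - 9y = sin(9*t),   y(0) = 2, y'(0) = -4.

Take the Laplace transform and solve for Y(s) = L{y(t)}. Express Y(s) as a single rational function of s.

Y(s) = (2*s^3 - 8*s^2 + 162*s - 639)/(s^4 - 2*s^3 + 72*s^2 - 162*s - 729)

Transform both sides with L{·}.
With L{y''} = s^2 Y - s·y(0) - y'(0) and L{y'} = sY - y(0), with y(0) = 2, y'(0) = -4: the LHS transforms to (s^2 - 2*s - 9)Y - (2*s - 8).
The right side is L{sin(9*t)} = 9/(s^2 + 81).
So (s^2 - 2*s - 9)Y = 9/(s^2 + 81) + (2*s - 8).
Isolate Y and clear denominators.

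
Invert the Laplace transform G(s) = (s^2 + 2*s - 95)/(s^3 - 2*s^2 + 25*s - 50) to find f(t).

Factor the denominator: s^3 - 2*s^2 + 25*s - 50 = (s - 2)*(s^2 + 25).
Partial fraction decomposition gives [-3/(s - 2)] + [4*s/(s^2 + 25)] + [10/(s^2 + 25)].
Invert each term: -3/(s - 2) ↔ -3e^(2t); 4·s/(s^2 + 25) ↔ 4cos(5t); 2·5/(s^2 + 25) ↔ 2sin(5t).

f(t) = -3*exp(2*t) + 2*sin(5*t) + 4*cos(5*t)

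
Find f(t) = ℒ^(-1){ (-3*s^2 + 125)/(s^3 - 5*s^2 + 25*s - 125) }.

Factor the denominator: s^3 - 5*s^2 + 25*s - 125 = (s - 5)*(s^2 + 25).
Partial fraction decomposition gives [1/(s - 5)] + [-4*s/(s^2 + 25)] + [-20/(s^2 + 25)].
Invert each term: 1/(s - 5) ↔ e^(5t); -4·s/(s^2 + 25) ↔ -4cos(5t); -4·5/(s^2 + 25) ↔ -4sin(5t).

f(t) = exp(5*t) - 4*sin(5*t) - 4*cos(5*t)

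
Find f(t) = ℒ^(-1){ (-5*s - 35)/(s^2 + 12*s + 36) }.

Factor the denominator: s^2 + 12*s + 36 = (s + 6)^2.
Partial fraction decomposition gives [-5/(s + 6)] + [-5/(s + 6)^2].
Invert each term: -5/(s + 6) ↔ -5e^(-6t); -5/(s + 6)^2 ↔ -5t·e^(-6t).

f(t) = -5*t*exp(-6*t) - 5*exp(-6*t)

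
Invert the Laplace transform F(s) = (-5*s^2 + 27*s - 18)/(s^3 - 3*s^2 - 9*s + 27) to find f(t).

Factor the denominator: s^3 - 3*s^2 - 9*s + 27 = (s - 3)^2*(s + 3).
Partial fraction decomposition gives [-1/(s - 3)] + [3/(s - 3)^2] + [-4/(s + 3)].
Invert each term: -1/(s - 3) ↔ -e^(3t); 3/(s - 3)^2 ↔ 3t·e^(3t); -4/(s + 3) ↔ -4e^(-3t).

f(t) = 3*t*exp(3*t) - exp(3*t) - 4*exp(-3*t)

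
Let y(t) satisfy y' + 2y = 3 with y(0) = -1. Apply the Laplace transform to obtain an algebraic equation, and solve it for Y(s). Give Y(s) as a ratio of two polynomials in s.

Y(s) = (-s + 3)/(s^2 + 2*s)

Laplace-transform each side.
Using L{y'} = sY - y(0) = sY - (-1), the left side becomes (s + 2)Y - (-1).
The right side is L{3} = 3/s.
So (s + 2)Y = 3/s + (-1).
Isolate Y and clear denominators.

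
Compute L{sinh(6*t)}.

6/(s^2 - 36)

L{sinh(6t)} = 6/(s^2 - 36).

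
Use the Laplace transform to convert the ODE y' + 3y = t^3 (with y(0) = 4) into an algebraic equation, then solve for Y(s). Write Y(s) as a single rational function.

Y(s) = (4*s^4 + 6)/(s^5 + 3*s^4)

Laplace-transform each side.
The derivative rules (L{y'} = sY - y(0) = sY - 4) turn the left side into (s + 3)Y - (4).
The right side is L{t^3} = 6/s^4.
So (s + 3)Y = 6/s^4 + (4).
Divide through and combine into a single rational function.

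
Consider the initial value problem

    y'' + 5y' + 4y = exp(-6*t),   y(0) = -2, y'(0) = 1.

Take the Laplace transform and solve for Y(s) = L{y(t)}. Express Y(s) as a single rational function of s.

Apply the Laplace transform to the equation.
With L{y''} = s^2 Y - s·y(0) - y'(0) and L{y'} = sY - y(0), with y(0) = -2, y'(0) = 1: the LHS transforms to (s^2 + 5*s + 4)Y - (-2*s - 9).
The right side is L{exp(-6*t)} = 1/(s + 6).
So (s^2 + 5*s + 4)Y = 1/(s + 6) + (-2*s - 9).
Divide through and combine into a single rational function.

Y(s) = (-2*s^2 - 21*s - 53)/(s^3 + 11*s^2 + 34*s + 24)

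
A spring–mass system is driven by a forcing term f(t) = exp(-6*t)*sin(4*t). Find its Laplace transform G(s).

G(s) = 4/((s + 6)^2 + 16)

L{sin(4t)} = 4/(s^2 + 16).
By the first shifting theorem, multiplying by e^(-6t) replaces s with s + 6.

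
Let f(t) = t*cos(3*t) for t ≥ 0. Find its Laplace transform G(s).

L{cos(3t)} = s/(s^2 + 9).
Then apply L{t·g(t)} = -d/ds[H(s)] with H(s) = s/(s^2 + 9):
differentiating 1 time and applying the sign gives (s - 3)*(s + 3)/(s^2 + 9)^2.

G(s) = (s - 3)*(s + 3)/(s^2 + 9)^2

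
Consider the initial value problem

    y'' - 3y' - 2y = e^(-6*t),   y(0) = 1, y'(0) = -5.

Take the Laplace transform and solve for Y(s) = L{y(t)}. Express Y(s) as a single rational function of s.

Apply the Laplace transform to the equation.
With L{y''} = s^2 Y - s·y(0) - y'(0) and L{y'} = sY - y(0), with y(0) = 1, y'(0) = -5: the LHS transforms to (s^2 - 3*s - 2)Y - (s - 8).
The right side is L{e^(-6*t)} = 1/(s + 6).
So (s^2 - 3*s - 2)Y = 1/(s + 6) + (s - 8).
Solve for Y(s) and write it as one ratio of polynomials.

Y(s) = (s^2 - 2*s - 47)/(s^3 + 3*s^2 - 20*s - 12)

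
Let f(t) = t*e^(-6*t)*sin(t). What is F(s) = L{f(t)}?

F(s) = 2*(s + 6)/(s^2 + 12*s + 37)^2

L{sin(t)} = 1/(s^2 + 1).
Multiplying by e^(-6t) shifts s → s + 6, so L{e^(-6*t)*sin(t)} = 1/((s + 6)^2 + 1).
Then apply L{t·g(t)} = -d/ds[G(s)] with G(s) = 1/((s + 6)^2 + 1):
differentiating 1 time and applying the sign gives 2*(s + 6)/(s^2 + 12*s + 37)^2.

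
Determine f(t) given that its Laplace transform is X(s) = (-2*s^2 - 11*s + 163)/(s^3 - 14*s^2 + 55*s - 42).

f(t) = -2*exp(7*t) - 5*exp(6*t) + 5*exp(t)

Factor the denominator: s^3 - 14*s^2 + 55*s - 42 = (s - 7)*(s - 6)*(s - 1).
Partial fraction decomposition gives [-2/(s - 7)] + [5/(s - 1)] + [-5/(s - 6)].
Invert each term: -2/(s - 7) ↔ -2e^(7t); 5/(s - 1) ↔ 5e^(t); -5/(s - 6) ↔ -5e^(6t).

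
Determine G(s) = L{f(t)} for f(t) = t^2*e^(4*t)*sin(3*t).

G(s) = 18*(s^2 - 8*s + 13)/(s^2 - 8*s + 25)^3

L{sin(3t)} = 3/(s^2 + 9).
Multiplying by e^(4t) shifts s → s - 4, so L{e^(4*t)*sin(3*t)} = 3/((s - 4)^2 + 9).
Then apply L{t^2·g(t)} = (-1)^2 d^2/ds^2[H(s)] with H(s) = 3/((s - 4)^2 + 9):
differentiating 2 times and applying the sign gives 18*(s^2 - 8*s + 13)/(s^2 - 8*s + 25)^3.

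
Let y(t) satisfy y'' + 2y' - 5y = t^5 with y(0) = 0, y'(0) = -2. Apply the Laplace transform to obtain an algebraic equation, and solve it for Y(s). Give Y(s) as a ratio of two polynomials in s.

Transform both sides with L{·}.
Using L{y''} = s^2 Y - s·y(0) - y'(0) and L{y'} = sY - y(0), with y(0) = 0, y'(0) = -2, the left side becomes (s^2 + 2*s - 5)Y - (-2).
The right side is L{t^5} = 120/s^6.
So (s^2 + 2*s - 5)Y = 120/s^6 + (-2).
Divide through and combine into a single rational function.

Y(s) = (-2*s^6 + 120)/(s^8 + 2*s^7 - 5*s^6)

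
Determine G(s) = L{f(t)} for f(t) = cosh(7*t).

L{cosh(7t)} = s/(s^2 - 49).

G(s) = s/(s^2 - 49)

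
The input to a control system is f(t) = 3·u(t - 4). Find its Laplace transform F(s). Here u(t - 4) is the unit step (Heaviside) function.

By the second shifting theorem, L{u(t - c)·g(t - c)} = e^(-cs)·G(s) with c = 4 and G(s) = L{g(t)}.
L{3} = 3/s.

F(s) = 3*exp(-4*s)/s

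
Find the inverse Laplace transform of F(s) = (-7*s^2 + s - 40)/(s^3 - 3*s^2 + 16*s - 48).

-4*exp(3*t) - 2*sin(4*t) - 3*cos(4*t)

Factor the denominator: s^3 - 3*s^2 + 16*s - 48 = (s - 3)*(s^2 + 16).
Partial fraction decomposition gives [-4/(s - 3)] + [-3*s/(s^2 + 16)] + [-8/(s^2 + 16)].
Invert each term: -4/(s - 3) ↔ -4e^(3t); -3·s/(s^2 + 16) ↔ -3cos(4t); -2·4/(s^2 + 16) ↔ -2sin(4t).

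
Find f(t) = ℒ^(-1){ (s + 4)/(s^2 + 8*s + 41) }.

f(t) = exp(-4*t)*cos(5*t)

Rewrite the denominator: s^2 + 8*s + 41 = (s + 4)^2 + 25.
The form in (s + 4) signals a first-shifting-theorem factor e^(-4t).
Since L{cos(5t)} = s/(s^2 + 25), the inverse is e^(-4*t)*cos(5*t).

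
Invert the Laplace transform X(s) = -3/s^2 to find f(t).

f(t) = -3*t

Since L{t} = 1!/s^2 = 1/s^2, the inverse is t, scaled by -3.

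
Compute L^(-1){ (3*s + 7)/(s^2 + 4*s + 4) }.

Factor the denominator: s^2 + 4*s + 4 = (s + 2)^2.
Partial fraction decomposition gives [3/(s + 2)] + [(s + 2)^(-2)].
Invert each term: 3/(s + 2) ↔ 3e^(-2t); 1/(s + 2)^2 ↔ t·e^(-2t).

t*exp(-2*t) + 3*exp(-2*t)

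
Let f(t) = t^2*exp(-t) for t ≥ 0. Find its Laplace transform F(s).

F(s) = 2/(s + 1)^3

L{e^(-t)} = 1/(s + 1).
Then apply L{t^2·g(t)} = (-1)^2 d^2/ds^2[G(s)] with G(s) = 1/(s + 1):
differentiating 2 times and applying the sign gives 2/(s + 1)^3.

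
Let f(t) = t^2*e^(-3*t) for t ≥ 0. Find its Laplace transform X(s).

L{e^(-3t)} = 1/(s + 3).
Then apply L{t^2·g(t)} = (-1)^2 d^2/ds^2[G(s)] with G(s) = 1/(s + 3):
differentiating 2 times and applying the sign gives 2/(s + 3)^3.

X(s) = 2/(s + 3)^3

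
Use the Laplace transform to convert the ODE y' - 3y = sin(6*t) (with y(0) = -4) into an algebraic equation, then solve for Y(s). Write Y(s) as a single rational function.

Laplace-transform each side.
With L{y'} = sY - y(0) = sY - (-4): the LHS transforms to (s - 3)Y - (-4).
The right side is L{sin(6*t)} = 6/(s^2 + 36).
So (s - 3)Y = 6/(s^2 + 36) + (-4).
Solve for Y(s) and write it as one ratio of polynomials.

Y(s) = (-4*s^2 - 138)/(s^3 - 3*s^2 + 36*s - 108)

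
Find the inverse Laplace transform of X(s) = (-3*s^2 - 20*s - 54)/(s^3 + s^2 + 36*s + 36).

Factor the denominator: s^3 + s^2 + 36*s + 36 = (s + 1)*(s^2 + 36).
Partial fraction decomposition gives [-1/(s + 1)] + [-2*s/(s^2 + 36)] + [-18/(s^2 + 36)].
Invert each term: -1/(s + 1) ↔ -e^(-t); -2·s/(s^2 + 36) ↔ -2cos(6t); -3·6/(s^2 + 36) ↔ -3sin(6t).

-3*sin(6*t) - 2*cos(6*t) - exp(-t)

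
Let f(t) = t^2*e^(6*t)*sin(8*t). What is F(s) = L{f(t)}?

F(s) = 16*(3*s^2 - 36*s + 44)/(s^2 - 12*s + 100)^3

L{sin(8t)} = 8/(s^2 + 64).
Multiplying by e^(6t) shifts s → s - 6, so L{e^(6*t)*sin(8*t)} = 8/((s - 6)^2 + 64).
Then apply L{t^2·g(t)} = (-1)^2 d^2/ds^2[G(s)] with G(s) = 8/((s - 6)^2 + 64):
differentiating 2 times and applying the sign gives 16*(3*s^2 - 36*s + 44)/(s^2 - 12*s + 100)^3.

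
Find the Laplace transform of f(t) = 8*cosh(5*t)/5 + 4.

By linearity of the Laplace transform, transform each term separately.
(8/5)·[L{cosh(5t)} = s/(s^2 - 25)]; L{4} = 4/s.

8*s/(5*(s^2 - 25)) + 4/s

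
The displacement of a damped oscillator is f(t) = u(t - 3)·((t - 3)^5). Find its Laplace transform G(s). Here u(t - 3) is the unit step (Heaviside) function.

By the second shifting theorem, L{u(t - c)·g(t - c)} = e^(-cs)·H(s) with c = 3 and H(s) = L{g(t)}.
L{t^5} = 5!/s^6 = 120/s^6.

G(s) = 120*exp(-3*s)/s^6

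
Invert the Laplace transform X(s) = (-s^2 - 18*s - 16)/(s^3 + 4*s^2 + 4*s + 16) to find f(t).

f(t) = -3*sin(2*t) - 3*cos(2*t) + 2*exp(-4*t)

Factor the denominator: s^3 + 4*s^2 + 4*s + 16 = (s + 4)*(s^2 + 4).
Partial fraction decomposition gives [2/(s + 4)] + [-3*s/(s^2 + 4)] + [-6/(s^2 + 4)].
Invert each term: 2/(s + 4) ↔ 2e^(-4t); -3·s/(s^2 + 4) ↔ -3cos(2t); -3·2/(s^2 + 4) ↔ -3sin(2t).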